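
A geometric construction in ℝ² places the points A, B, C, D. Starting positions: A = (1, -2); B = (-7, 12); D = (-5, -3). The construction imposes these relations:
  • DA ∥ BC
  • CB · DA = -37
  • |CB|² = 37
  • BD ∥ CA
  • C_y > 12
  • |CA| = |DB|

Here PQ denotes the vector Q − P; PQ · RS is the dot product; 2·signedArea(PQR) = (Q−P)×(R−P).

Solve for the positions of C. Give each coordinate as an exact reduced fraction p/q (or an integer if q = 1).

1. C_x = -1  [BD ∥ CA ∩ DA ∥ BC]
2. C_y = 13  [BD ∥ CA ∩ DA ∥ BC]
   → C = (-1, 13)

C = (-1, 13)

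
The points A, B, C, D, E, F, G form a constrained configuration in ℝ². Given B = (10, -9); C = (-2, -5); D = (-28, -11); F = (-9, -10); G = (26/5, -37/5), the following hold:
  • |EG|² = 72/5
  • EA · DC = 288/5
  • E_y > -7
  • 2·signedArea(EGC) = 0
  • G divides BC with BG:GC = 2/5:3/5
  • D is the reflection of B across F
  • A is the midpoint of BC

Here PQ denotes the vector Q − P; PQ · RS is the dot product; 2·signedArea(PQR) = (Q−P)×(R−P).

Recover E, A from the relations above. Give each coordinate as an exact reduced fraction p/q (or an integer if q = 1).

1. E_x = 8/5  [line -12/5·x + -36/5·y + -204/5 = 0 ∩ |EG|² = 72/5]
2. E_y = -31/5  [line -12/5·x + -36/5·y + -204/5 = 0 ∩ |EG|² = 72/5]
   → E = (8/5, -31/5)
3. A_x = 4  [A is the midpoint of BC]
4. A_y = -7  [A is the midpoint of BC]
   → A = (4, -7)

A = (4, -7)
E = (8/5, -31/5)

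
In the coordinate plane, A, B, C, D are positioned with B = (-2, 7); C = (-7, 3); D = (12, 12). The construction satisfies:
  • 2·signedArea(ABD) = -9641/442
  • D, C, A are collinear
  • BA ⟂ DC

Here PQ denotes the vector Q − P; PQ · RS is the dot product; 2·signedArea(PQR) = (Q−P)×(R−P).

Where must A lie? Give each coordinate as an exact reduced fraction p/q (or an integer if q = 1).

A = (-605/442, 2505/442)

1. A_x = -605/442  [D, C, A are collinear ∩ BA ⟂ DC]
2. A_y = 2505/442  [D, C, A are collinear ∩ BA ⟂ DC]
   → A = (-605/442, 2505/442)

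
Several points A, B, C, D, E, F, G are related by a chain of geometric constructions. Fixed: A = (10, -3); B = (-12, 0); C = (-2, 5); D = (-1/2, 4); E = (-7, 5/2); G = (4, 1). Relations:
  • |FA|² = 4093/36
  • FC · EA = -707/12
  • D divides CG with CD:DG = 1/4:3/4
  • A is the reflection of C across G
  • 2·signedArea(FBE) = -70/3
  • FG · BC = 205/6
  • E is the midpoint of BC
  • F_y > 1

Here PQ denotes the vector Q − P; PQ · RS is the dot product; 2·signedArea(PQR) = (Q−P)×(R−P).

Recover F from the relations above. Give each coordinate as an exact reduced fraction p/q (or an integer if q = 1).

1. F_x = 1/3  [FC · EA = -707/12 ∩ FG · BC = 205/6]
2. F_y = 3/2  [FC · EA = -707/12 ∩ FG · BC = 205/6]
   → F = (1/3, 3/2)

F = (1/3, 3/2)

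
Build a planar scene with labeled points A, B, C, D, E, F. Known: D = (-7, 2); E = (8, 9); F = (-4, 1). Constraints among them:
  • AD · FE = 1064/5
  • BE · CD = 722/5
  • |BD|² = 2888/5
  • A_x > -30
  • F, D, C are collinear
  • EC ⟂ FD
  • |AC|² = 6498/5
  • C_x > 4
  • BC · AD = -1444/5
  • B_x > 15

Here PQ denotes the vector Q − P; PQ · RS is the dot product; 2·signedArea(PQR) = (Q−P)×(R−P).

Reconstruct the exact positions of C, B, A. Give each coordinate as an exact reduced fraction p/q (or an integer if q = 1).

1. C_x = 22/5  [F, D, C are collinear ∩ EC ⟂ FD]
2. C_y = -9/5  [F, D, C are collinear ∩ EC ⟂ FD]
   → C = (22/5, -9/5)
3. B_x = 79/5  [line 57/5·x + -19/5·y + -1007/5 = 0 ∩ |BD|² = 2888/5]
4. B_y = -28/5  [line 57/5·x + -19/5·y + -1007/5 = 0 ∩ |BD|² = 2888/5]
   → B = (79/5, -28/5)
5. A_x = -149/5  [BC · AD = -1444/5 ∩ AD · FE = 1064/5]
6. A_y = 48/5  [BC · AD = -1444/5 ∩ AD · FE = 1064/5]
   → A = (-149/5, 48/5)

A = (-149/5, 48/5)
B = (79/5, -28/5)
C = (22/5, -9/5)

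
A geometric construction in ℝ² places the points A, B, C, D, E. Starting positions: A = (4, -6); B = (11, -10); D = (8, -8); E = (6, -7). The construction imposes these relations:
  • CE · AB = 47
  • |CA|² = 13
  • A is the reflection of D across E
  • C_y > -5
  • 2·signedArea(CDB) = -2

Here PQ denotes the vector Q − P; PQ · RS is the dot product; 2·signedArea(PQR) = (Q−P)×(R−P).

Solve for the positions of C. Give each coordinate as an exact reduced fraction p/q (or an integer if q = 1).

C = (1, -4)

1. C_x = 1  [2·signedArea(CDB) = -2 ∩ CE · AB = 47]
2. C_y = -4  [2·signedArea(CDB) = -2 ∩ CE · AB = 47]
   → C = (1, -4)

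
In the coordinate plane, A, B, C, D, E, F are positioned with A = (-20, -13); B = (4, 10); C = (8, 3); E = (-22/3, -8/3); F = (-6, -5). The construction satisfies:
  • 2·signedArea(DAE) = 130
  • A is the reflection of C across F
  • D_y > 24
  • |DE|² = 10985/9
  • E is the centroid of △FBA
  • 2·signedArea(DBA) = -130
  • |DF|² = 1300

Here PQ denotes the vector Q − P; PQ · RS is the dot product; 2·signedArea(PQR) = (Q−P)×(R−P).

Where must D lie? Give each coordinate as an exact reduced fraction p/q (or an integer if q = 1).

1. D_x = 14  [2·signedArea(DBA) = -130 ∩ 2·signedArea(DAE) = 130]
2. D_y = 25  [2·signedArea(DBA) = -130 ∩ 2·signedArea(DAE) = 130]
   → D = (14, 25)

D = (14, 25)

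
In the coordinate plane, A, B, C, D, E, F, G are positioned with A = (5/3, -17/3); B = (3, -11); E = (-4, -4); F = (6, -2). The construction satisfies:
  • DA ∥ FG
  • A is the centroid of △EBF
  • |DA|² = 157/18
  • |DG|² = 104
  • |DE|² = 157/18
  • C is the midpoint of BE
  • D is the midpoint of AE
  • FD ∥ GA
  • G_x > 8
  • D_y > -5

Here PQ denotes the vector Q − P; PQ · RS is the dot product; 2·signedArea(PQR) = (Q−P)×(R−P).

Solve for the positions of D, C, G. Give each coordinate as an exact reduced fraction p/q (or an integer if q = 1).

C = (-1/2, -15/2)
D = (-7/6, -29/6)
G = (53/6, -17/6)

1. D_x = -7/6  [D is the midpoint of AE]
2. D_y = -29/6  [D is the midpoint of AE]
   → D = (-7/6, -29/6)
3. C_x = -1/2  [C is the midpoint of BE]
4. C_y = -15/2  [C is the midpoint of BE]
   → C = (-1/2, -15/2)
5. G_x = 53/6  [FD ∥ GA ∩ DA ∥ FG]
6. G_y = -17/6  [FD ∥ GA ∩ DA ∥ FG]
   → G = (53/6, -17/6)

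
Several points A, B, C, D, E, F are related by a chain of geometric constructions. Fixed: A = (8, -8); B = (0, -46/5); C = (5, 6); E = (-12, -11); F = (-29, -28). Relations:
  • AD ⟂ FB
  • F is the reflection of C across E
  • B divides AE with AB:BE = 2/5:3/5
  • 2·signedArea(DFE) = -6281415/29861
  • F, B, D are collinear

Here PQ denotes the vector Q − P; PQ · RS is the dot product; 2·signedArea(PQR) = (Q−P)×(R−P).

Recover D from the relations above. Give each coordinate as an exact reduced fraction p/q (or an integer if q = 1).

1. D_x = 184556/29861  [F, B, D are collinear ∩ AD ⟂ FB]
2. D_y = -155078/29861  [F, B, D are collinear ∩ AD ⟂ FB]
   → D = (184556/29861, -155078/29861)

D = (184556/29861, -155078/29861)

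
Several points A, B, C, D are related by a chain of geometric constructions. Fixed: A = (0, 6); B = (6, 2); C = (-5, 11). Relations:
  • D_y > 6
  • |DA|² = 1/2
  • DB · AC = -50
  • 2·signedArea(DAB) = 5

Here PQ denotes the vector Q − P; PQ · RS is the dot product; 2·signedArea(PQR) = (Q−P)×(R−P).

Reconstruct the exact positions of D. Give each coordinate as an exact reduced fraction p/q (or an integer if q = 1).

1. D_x = 1/2  [2·signedArea(DAB) = 5 ∩ DB · AC = -50]
2. D_y = 13/2  [2·signedArea(DAB) = 5 ∩ DB · AC = -50]
   → D = (1/2, 13/2)

D = (1/2, 13/2)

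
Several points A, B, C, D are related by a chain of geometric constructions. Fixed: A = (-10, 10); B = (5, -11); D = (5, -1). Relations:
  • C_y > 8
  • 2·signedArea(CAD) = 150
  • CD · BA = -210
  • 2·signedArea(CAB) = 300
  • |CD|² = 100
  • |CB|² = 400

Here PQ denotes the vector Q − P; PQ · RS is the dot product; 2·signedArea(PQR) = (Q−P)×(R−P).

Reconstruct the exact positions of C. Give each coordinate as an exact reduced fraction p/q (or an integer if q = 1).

1. C_x = 5  [2·signedArea(CAD) = 150 ∩ CD · BA = -210]
2. C_y = 9  [2·signedArea(CAD) = 150 ∩ CD · BA = -210]
   → C = (5, 9)

C = (5, 9)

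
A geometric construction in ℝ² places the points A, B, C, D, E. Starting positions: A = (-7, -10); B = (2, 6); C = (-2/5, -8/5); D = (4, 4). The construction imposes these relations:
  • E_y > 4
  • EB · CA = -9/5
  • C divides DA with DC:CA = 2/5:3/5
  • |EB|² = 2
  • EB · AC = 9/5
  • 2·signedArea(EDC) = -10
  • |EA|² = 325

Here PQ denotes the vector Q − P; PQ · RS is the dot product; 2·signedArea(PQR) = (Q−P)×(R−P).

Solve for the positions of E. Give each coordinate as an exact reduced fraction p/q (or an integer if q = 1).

1. E_x = 3  [2·signedArea(EDC) = -10 ∩ EB · CA = -9/5]
2. E_y = 5  [2·signedArea(EDC) = -10 ∩ EB · CA = -9/5]
   → E = (3, 5)

E = (3, 5)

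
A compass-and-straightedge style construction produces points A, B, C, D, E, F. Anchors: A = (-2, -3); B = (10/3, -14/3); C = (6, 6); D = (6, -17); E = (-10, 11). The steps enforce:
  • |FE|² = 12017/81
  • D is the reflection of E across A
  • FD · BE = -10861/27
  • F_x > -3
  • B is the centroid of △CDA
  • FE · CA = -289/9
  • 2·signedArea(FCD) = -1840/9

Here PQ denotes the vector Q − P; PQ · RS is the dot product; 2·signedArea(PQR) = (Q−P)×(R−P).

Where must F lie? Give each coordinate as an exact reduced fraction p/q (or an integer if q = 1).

1. F_x = -26/9  [FD · BE = -10861/27 ∩ FE · CA = -289/9]
2. F_y = 10/9  [FD · BE = -10861/27 ∩ FE · CA = -289/9]
   → F = (-26/9, 10/9)

F = (-26/9, 10/9)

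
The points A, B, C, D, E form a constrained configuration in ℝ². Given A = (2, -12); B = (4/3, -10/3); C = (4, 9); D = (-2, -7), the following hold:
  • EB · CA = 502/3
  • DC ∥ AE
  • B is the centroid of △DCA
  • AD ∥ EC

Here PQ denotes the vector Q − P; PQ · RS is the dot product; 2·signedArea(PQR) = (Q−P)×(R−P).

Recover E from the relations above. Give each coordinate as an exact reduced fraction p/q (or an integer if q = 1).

1. E_x = 8  [AD ∥ EC ∩ DC ∥ AE]
2. E_y = 4  [AD ∥ EC ∩ DC ∥ AE]
   → E = (8, 4)

E = (8, 4)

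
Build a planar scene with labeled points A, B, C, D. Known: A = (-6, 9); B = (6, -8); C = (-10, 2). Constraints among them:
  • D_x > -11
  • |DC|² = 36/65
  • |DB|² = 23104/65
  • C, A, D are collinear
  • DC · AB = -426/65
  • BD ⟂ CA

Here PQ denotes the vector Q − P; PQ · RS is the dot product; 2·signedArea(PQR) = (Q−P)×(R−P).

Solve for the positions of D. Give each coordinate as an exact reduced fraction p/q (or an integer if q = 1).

D = (-674/65, 88/65)

1. D_x = -674/65  [C, A, D are collinear ∩ BD ⟂ CA]
2. D_y = 88/65  [C, A, D are collinear ∩ BD ⟂ CA]
   → D = (-674/65, 88/65)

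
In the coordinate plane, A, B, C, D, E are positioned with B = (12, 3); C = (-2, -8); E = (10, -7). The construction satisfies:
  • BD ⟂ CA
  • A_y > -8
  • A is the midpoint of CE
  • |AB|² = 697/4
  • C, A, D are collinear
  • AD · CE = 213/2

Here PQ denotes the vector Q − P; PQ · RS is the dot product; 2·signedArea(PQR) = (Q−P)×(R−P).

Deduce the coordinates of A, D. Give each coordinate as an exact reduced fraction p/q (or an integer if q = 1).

A = (4, -15/2)
D = (1858/145, -981/145)

1. A_x = 4  [A is the midpoint of CE]
2. A_y = -15/2  [A is the midpoint of CE]
   → A = (4, -15/2)
3. D_x = 1858/145  [C, A, D are collinear ∩ BD ⟂ CA]
4. D_y = -981/145  [C, A, D are collinear ∩ BD ⟂ CA]
   → D = (1858/145, -981/145)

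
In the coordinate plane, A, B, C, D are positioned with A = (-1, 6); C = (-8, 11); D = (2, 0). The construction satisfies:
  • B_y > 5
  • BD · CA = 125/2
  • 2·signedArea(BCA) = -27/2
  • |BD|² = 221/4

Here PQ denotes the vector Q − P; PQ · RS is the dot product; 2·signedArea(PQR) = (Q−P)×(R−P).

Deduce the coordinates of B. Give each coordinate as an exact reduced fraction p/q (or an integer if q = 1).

B = (-3, 11/2)

1. B_x = -3  [2·signedArea(BCA) = -27/2 ∩ BD · CA = 125/2]
2. B_y = 11/2  [2·signedArea(BCA) = -27/2 ∩ BD · CA = 125/2]
   → B = (-3, 11/2)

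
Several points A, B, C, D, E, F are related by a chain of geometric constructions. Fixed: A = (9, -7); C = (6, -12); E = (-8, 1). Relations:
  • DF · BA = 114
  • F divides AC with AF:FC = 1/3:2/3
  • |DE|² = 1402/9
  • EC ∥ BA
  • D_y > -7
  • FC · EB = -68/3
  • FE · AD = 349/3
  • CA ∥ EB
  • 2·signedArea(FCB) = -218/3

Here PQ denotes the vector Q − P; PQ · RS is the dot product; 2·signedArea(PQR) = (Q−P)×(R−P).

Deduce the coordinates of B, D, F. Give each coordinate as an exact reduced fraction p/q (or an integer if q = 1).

B = (-5, 6)
D = (7/3, -6)
F = (8, -26/3)

1. B_x = -5  [EC ∥ BA ∩ CA ∥ EB]
2. B_y = 6  [EC ∥ BA ∩ CA ∥ EB]
   → B = (-5, 6)
3. F_x = 8  [F divides AC with AF:FC = 1/3:2/3]
4. F_y = -26/3  [F divides AC with AF:FC = 1/3:2/3]
   → F = (8, -26/3)
5. D_x = 7/3  [DF · BA = 114 ∩ FE · AD = 349/3]
6. D_y = -6  [DF · BA = 114 ∩ FE · AD = 349/3]
   → D = (7/3, -6)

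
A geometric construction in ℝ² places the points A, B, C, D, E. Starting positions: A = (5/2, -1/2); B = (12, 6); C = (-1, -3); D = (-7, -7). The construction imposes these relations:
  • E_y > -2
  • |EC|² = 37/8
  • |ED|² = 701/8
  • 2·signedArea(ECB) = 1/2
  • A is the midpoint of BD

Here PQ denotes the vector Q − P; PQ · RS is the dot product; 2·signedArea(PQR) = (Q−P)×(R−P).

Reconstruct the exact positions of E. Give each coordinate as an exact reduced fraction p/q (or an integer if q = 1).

1. E_x = 3/4  [line -9·x + 13·y + 59/2 = 0 ∩ |EC|² = 37/8]
2. E_y = -7/4  [line -9·x + 13·y + 59/2 = 0 ∩ |EC|² = 37/8]
   → E = (3/4, -7/4)

E = (3/4, -7/4)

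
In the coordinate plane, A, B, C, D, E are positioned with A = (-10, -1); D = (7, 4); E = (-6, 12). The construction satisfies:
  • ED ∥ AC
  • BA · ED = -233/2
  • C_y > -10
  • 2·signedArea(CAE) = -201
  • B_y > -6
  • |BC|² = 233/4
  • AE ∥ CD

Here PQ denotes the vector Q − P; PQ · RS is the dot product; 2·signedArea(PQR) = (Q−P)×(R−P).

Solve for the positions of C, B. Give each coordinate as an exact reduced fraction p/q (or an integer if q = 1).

1. C_x = 3  [AE ∥ CD ∩ ED ∥ AC]
2. C_y = -9  [AE ∥ CD ∩ ED ∥ AC]
   → C = (3, -9)
3. B_x = -7/2  [line -13·x + 8·y + -11/2 = 0 ∩ |BC|² = 233/4]
4. B_y = -5  [line -13·x + 8·y + -11/2 = 0 ∩ |BC|² = 233/4]
   → B = (-7/2, -5)

B = (-7/2, -5)
C = (3, -9)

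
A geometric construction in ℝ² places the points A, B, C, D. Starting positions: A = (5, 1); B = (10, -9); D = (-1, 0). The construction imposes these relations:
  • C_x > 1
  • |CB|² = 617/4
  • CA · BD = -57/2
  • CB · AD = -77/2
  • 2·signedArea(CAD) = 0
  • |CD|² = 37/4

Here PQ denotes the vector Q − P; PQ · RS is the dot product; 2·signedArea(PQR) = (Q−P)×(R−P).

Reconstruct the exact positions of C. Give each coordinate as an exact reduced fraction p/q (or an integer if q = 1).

C = (2, 1/2)

1. C_x = 2  [2·signedArea(CAD) = 0 ∩ CA · BD = -57/2]
2. C_y = 1/2  [2·signedArea(CAD) = 0 ∩ CA · BD = -57/2]
   → C = (2, 1/2)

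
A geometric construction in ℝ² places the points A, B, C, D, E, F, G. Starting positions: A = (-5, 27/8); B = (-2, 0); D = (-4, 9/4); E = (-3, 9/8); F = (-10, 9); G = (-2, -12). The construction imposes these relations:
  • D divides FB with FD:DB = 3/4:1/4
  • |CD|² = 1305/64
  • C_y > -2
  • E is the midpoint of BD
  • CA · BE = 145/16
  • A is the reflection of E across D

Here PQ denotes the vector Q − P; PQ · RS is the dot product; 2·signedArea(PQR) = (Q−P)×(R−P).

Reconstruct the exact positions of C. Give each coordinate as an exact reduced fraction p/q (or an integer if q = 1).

C = (-1, -9/8)

1. C_x = -1  [line 1·x + -9/8·y + -17/64 = 0 ∩ |CD|² = 1305/64]
2. C_y = -9/8  [line 1·x + -9/8·y + -17/64 = 0 ∩ |CD|² = 1305/64]
   → C = (-1, -9/8)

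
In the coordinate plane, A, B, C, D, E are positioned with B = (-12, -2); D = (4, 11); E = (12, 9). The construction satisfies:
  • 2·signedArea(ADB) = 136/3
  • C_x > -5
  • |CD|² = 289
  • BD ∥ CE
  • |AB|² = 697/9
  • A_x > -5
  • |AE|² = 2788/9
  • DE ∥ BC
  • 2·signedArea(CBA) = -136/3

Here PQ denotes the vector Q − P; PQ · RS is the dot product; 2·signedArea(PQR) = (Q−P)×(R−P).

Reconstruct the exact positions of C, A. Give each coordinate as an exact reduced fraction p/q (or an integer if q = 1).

1. C_x = -4  [BD ∥ CE ∩ DE ∥ BC]
2. C_y = -4  [BD ∥ CE ∩ DE ∥ BC]
   → C = (-4, -4)
3. A_x = -4  [2·signedArea(ADB) = 136/3 ∩ 2·signedArea(CBA) = -136/3]
4. A_y = 5/3  [2·signedArea(ADB) = 136/3 ∩ 2·signedArea(CBA) = -136/3]
   → A = (-4, 5/3)

A = (-4, 5/3)
C = (-4, -4)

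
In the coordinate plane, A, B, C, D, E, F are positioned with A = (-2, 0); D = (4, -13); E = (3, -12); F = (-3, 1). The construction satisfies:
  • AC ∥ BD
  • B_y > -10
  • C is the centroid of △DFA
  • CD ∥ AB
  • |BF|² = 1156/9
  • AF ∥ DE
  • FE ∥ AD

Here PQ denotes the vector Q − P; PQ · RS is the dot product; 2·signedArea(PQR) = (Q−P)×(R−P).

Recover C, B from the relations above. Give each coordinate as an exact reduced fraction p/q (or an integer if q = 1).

B = (7/3, -9)
C = (-1/3, -4)

1. C_x = -1/3  [C is the centroid of △DFA]
2. C_y = -4  [C is the centroid of △DFA]
   → C = (-1/3, -4)
3. B_x = 7/3  [AC ∥ BD ∩ CD ∥ AB]
4. B_y = -9  [AC ∥ BD ∩ CD ∥ AB]
   → B = (7/3, -9)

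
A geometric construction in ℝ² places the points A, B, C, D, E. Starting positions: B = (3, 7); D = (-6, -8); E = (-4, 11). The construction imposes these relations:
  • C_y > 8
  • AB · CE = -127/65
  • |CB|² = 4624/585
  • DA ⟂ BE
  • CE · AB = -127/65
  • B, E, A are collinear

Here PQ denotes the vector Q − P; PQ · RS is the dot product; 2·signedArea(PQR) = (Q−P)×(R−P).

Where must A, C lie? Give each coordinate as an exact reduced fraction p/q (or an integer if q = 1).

A = (174/65, 467/65)
C = (109/195, 1637/195)

1. A_x = 174/65  [B, E, A are collinear ∩ DA ⟂ BE]
2. A_y = 467/65  [B, E, A are collinear ∩ DA ⟂ BE]
   → A = (174/65, 467/65)
3. C_x = 109/195  [line -21/65·x + 12/65·y + -89/65 = 0 ∩ |CB|² = 4624/585]
4. C_y = 1637/195  [line -21/65·x + 12/65·y + -89/65 = 0 ∩ |CB|² = 4624/585]
   → C = (109/195, 1637/195)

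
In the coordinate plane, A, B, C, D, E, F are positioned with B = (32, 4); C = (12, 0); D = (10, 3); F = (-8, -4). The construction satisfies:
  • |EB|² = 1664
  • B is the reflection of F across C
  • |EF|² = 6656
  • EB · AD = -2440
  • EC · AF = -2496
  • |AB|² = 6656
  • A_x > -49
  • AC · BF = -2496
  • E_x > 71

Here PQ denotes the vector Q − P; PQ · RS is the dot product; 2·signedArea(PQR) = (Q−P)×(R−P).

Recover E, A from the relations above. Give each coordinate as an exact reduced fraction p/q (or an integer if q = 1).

A = (-48, -12)
E = (72, 12)

1. A_x = -48  [line 40·x + 8·y + 2016 = 0 ∩ |AB|² = 6656]
2. A_y = -12  [line 40·x + 8·y + 2016 = 0 ∩ |AB|² = 6656]
   → A = (-48, -12)
3. E_x = 72  [EB · AD = -2440 ∩ EC · AF = -2496]
4. E_y = 12  [EB · AD = -2440 ∩ EC · AF = -2496]
   → E = (72, 12)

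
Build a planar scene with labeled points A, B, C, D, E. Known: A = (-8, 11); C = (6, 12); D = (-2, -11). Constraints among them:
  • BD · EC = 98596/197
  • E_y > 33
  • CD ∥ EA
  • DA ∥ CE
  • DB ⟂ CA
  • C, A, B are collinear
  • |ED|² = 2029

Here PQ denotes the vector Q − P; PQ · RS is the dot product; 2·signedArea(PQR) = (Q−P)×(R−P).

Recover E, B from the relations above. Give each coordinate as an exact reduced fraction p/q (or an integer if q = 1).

B = (-708/197, 2229/197)
E = (0, 34)

1. E_x = 0  [CD ∥ EA ∩ DA ∥ CE]
2. E_y = 34  [CD ∥ EA ∩ DA ∥ CE]
   → E = (0, 34)
3. B_x = -708/197  [C, A, B are collinear ∩ DB ⟂ CA]
4. B_y = 2229/197  [C, A, B are collinear ∩ DB ⟂ CA]
   → B = (-708/197, 2229/197)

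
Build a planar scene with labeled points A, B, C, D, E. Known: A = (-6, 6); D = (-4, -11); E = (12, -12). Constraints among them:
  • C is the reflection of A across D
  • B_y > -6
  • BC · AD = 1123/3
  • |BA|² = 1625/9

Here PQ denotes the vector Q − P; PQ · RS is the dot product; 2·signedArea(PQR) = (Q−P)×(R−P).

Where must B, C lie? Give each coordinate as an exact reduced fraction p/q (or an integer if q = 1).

B = (2/3, -17/3)
C = (-2, -28)

1. C_x = -2  [C is the reflection of A across D]
2. C_y = -28  [C is the reflection of A across D]
   → C = (-2, -28)
3. B_x = 2/3  [line -2·x + 17·y + 293/3 = 0 ∩ |BA|² = 1625/9]
4. B_y = -17/3  [line -2·x + 17·y + 293/3 = 0 ∩ |BA|² = 1625/9]
   → B = (2/3, -17/3)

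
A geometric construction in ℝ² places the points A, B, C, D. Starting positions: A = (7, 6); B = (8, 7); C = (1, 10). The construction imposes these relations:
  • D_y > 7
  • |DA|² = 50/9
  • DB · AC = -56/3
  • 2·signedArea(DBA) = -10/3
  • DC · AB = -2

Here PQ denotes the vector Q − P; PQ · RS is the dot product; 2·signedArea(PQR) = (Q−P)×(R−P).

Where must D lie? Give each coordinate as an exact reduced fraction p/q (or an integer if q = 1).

1. D_x = 16/3  [DB · AC = -56/3 ∩ DC · AB = -2]
2. D_y = 23/3  [DB · AC = -56/3 ∩ DC · AB = -2]
   → D = (16/3, 23/3)

D = (16/3, 23/3)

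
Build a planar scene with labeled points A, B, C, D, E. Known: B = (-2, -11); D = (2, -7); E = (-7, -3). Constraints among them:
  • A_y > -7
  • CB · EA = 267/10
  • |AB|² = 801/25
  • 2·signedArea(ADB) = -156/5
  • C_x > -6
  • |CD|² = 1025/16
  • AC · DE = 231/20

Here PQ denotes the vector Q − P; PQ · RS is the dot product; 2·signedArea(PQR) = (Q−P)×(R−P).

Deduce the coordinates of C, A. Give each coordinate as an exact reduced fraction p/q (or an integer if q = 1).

A = (-5, -31/5)
C = (-23/4, -5)

1. A_x = -5  [line 4·x + -4·y + -24/5 = 0 ∩ |AB|² = 801/25]
2. A_y = -31/5  [line 4·x + -4·y + -24/5 = 0 ∩ |AB|² = 801/25]
   → A = (-5, -31/5)
3. C_x = -23/4  [CB · EA = 267/10 ∩ AC · DE = 231/20]
4. C_y = -5  [CB · EA = 267/10 ∩ AC · DE = 231/20]
   → C = (-23/4, -5)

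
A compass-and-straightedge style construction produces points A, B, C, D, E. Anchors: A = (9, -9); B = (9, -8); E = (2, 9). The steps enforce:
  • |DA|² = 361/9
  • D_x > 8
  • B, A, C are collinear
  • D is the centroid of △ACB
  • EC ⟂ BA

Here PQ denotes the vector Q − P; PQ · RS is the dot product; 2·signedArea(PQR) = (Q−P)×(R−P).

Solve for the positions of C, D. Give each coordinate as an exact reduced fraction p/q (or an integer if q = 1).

C = (9, 9)
D = (9, -8/3)

1. C_x = 9  [B, A, C are collinear ∩ EC ⟂ BA]
2. C_y = 9  [B, A, C are collinear ∩ EC ⟂ BA]
   → C = (9, 9)
3. D_x = 9  [D is the centroid of △ACB]
4. D_y = -8/3  [D is the centroid of △ACB]
   → D = (9, -8/3)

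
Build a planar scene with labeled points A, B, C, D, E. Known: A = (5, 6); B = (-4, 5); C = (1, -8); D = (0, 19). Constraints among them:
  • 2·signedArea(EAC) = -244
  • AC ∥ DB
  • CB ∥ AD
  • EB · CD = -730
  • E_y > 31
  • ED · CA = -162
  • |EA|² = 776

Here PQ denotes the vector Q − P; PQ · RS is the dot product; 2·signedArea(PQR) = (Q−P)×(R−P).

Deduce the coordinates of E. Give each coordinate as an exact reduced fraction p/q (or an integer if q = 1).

1. E_x = -5  [2·signedArea(EAC) = -244 ∩ EB · CD = -730]
2. E_y = 32  [2·signedArea(EAC) = -244 ∩ EB · CD = -730]
   → E = (-5, 32)

E = (-5, 32)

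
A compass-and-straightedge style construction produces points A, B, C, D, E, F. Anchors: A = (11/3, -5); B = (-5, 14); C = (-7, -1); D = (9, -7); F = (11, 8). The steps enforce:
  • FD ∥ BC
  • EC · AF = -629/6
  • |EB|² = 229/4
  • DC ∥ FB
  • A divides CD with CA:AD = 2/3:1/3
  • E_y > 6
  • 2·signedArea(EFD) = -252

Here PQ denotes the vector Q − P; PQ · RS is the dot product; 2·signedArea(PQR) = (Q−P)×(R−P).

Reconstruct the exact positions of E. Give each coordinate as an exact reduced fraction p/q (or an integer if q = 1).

E = (-6, 13/2)

1. E_x = -6  [2·signedArea(EFD) = -252 ∩ EC · AF = -629/6]
2. E_y = 13/2  [2·signedArea(EFD) = -252 ∩ EC · AF = -629/6]
   → E = (-6, 13/2)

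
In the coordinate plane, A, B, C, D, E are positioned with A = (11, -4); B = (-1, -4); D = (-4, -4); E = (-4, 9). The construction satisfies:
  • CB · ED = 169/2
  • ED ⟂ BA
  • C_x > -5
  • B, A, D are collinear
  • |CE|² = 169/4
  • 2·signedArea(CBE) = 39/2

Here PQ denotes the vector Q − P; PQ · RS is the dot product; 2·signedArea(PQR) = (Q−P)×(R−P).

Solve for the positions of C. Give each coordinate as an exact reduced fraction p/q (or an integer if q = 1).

C = (-4, 5/2)

1. C_x = -4  [CB · ED = 169/2 ∩ 2·signedArea(CBE) = 39/2]
2. C_y = 5/2  [CB · ED = 169/2 ∩ 2·signedArea(CBE) = 39/2]
   → C = (-4, 5/2)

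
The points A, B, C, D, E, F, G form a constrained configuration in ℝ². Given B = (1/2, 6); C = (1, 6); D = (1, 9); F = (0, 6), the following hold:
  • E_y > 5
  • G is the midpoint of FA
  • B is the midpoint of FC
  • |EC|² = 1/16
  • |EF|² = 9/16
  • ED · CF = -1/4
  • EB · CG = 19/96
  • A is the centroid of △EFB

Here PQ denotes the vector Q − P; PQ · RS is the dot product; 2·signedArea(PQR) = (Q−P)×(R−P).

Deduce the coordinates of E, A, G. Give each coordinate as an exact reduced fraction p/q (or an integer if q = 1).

A = (5/12, 6)
E = (3/4, 6)
G = (5/24, 6)

1. E_x = 3/4  [ED · CF = -1/4]
2. E_y = 6  [|EC|² = 1/16]
   → E = (3/4, 6)
3. A_x = 5/12  [A is the centroid of △EFB]
4. A_y = 6  [A is the centroid of △EFB]
   → A = (5/12, 6)
5. G_x = 5/24  [EB · CG = 19/96 ∩ G is the midpoint of FA]
6. G_y = 6  [EB · CG = 19/96 ∩ G is the midpoint of FA]
   → G = (5/24, 6)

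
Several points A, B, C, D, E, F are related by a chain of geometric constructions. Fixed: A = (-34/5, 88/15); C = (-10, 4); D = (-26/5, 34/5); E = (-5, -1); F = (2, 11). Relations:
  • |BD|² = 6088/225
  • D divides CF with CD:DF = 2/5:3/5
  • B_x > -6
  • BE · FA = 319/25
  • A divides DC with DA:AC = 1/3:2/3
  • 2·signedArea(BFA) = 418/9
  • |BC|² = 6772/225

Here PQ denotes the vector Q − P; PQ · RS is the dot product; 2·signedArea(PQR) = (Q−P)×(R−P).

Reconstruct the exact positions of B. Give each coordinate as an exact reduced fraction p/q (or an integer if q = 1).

B = (-76/15, 8/5)

1. B_x = -76/15  [2·signedArea(BFA) = 418/9 ∩ BE · FA = 319/25]
2. B_y = 8/5  [2·signedArea(BFA) = 418/9 ∩ BE · FA = 319/25]
   → B = (-76/15, 8/5)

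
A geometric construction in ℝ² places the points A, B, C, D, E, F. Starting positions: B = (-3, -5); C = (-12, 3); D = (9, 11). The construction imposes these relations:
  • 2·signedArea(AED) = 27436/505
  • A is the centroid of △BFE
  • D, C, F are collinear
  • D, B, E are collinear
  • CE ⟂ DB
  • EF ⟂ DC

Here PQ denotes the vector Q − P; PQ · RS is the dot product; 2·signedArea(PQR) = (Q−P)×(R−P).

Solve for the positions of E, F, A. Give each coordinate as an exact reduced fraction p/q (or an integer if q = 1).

A = (-1921/505, -1979/1515)
E = (-12/5, -21/5)
F = (-3036/505, 2667/505)

1. E_x = -12/5  [D, B, E are collinear ∩ CE ⟂ DB]
2. E_y = -21/5  [D, B, E are collinear ∩ CE ⟂ DB]
   → E = (-12/5, -21/5)
3. F_x = -3036/505  [D, C, F are collinear ∩ EF ⟂ DC]
4. F_y = 2667/505  [D, C, F are collinear ∩ EF ⟂ DC]
   → F = (-3036/505, 2667/505)
5. A_x = -1921/505  [A is the centroid of △BFE]
6. A_y = -1979/1515  [A is the centroid of △BFE]
   → A = (-1921/505, -1979/1515)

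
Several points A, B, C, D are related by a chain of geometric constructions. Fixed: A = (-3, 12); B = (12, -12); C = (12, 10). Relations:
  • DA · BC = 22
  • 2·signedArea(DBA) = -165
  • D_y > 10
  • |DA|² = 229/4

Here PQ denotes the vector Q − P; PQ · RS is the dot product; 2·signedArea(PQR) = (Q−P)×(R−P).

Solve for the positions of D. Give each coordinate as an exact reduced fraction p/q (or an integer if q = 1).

1. D_x = 9/2  [2·signedArea(DBA) = -165 ∩ DA · BC = 22]
2. D_y = 11  [2·signedArea(DBA) = -165 ∩ DA · BC = 22]
   → D = (9/2, 11)

D = (9/2, 11)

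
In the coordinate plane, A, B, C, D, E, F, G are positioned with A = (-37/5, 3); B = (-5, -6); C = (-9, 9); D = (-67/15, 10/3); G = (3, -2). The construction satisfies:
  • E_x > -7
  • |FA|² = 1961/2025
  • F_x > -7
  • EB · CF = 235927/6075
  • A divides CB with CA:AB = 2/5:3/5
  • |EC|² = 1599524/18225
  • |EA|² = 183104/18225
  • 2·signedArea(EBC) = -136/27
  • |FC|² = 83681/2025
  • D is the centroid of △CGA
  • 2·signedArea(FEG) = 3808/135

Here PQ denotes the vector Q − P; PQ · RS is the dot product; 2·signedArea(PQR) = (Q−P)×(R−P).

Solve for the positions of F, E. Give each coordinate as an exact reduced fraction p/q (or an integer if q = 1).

E = (-847/135, 1/27)
F = (-289/45, 28/9)

1. E_x = -847/135  [line -15·x + -4·y + -2537/27 = 0 ∩ |EC|² = 1599524/18225]
2. E_y = 1/27  [line -15·x + -4·y + -2537/27 = 0 ∩ |EC|² = 1599524/18225]
   → E = (-847/135, 1/27)
3. F_x = -289/45  [2·signedArea(FEG) = 3808/135 ∩ EB · CF = 235927/6075]
4. F_y = 28/9  [2·signedArea(FEG) = 3808/135 ∩ EB · CF = 235927/6075]
   → F = (-289/45, 28/9)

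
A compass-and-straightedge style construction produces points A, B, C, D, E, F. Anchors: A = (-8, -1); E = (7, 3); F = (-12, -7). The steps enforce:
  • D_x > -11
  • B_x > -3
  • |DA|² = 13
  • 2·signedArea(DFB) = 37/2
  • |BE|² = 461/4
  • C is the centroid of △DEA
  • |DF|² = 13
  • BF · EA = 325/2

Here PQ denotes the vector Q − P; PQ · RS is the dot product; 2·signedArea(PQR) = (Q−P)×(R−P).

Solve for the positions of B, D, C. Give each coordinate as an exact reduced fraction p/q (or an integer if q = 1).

B = (-5/2, -2)
C = (-11/3, -2/3)
D = (-10, -4)

1. B_x = -5/2  [line 15·x + 4·y + 91/2 = 0 ∩ |BE|² = 461/4]
2. B_y = -2  [line 15·x + 4·y + 91/2 = 0 ∩ |BE|² = 461/4]
   → B = (-5/2, -2)
3. D_x = -10  [line -5·x + 19/2·y + -12 = 0 ∩ |DF|² = 13]
4. D_y = -4  [line -5·x + 19/2·y + -12 = 0 ∩ |DF|² = 13]
   → D = (-10, -4)
5. C_x = -11/3  [C is the centroid of △DEA]
6. C_y = -2/3  [C is the centroid of △DEA]
   → C = (-11/3, -2/3)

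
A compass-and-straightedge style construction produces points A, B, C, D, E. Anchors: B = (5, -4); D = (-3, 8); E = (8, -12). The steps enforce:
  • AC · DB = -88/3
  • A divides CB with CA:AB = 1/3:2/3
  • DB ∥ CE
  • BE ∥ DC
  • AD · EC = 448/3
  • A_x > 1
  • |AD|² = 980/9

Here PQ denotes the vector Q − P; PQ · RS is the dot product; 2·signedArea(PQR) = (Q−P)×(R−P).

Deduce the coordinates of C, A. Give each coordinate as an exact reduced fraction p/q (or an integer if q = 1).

1. C_x = 0  [DB ∥ CE ∩ BE ∥ DC]
2. C_y = 0  [DB ∥ CE ∩ BE ∥ DC]
   → C = (0, 0)
3. A_x = 5/3  [A divides CB with CA:AB = 1/3:2/3]
4. A_y = -4/3  [A divides CB with CA:AB = 1/3:2/3]
   → A = (5/3, -4/3)

A = (5/3, -4/3)
C = (0, 0)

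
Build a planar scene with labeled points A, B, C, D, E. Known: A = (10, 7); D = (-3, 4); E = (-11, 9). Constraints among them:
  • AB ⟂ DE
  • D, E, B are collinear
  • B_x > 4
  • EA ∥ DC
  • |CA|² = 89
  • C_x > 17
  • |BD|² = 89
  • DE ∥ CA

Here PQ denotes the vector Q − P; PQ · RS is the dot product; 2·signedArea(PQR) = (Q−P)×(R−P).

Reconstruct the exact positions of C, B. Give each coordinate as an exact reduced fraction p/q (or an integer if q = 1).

B = (5, -1)
C = (18, 2)

1. C_x = 18  [DE ∥ CA ∩ EA ∥ DC]
2. C_y = 2  [DE ∥ CA ∩ EA ∥ DC]
   → C = (18, 2)
3. B_x = 5  [D, E, B are collinear ∩ AB ⟂ DE]
4. B_y = -1  [D, E, B are collinear ∩ AB ⟂ DE]
   → B = (5, -1)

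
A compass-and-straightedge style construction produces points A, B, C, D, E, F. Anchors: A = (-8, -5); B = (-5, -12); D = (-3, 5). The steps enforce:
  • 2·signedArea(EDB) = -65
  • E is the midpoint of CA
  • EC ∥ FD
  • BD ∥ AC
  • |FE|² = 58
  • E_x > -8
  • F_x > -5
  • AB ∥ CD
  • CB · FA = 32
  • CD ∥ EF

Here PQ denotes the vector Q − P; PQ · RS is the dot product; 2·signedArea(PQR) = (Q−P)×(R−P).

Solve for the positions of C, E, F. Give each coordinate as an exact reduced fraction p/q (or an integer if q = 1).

C = (-6, 12)
E = (-7, 7/2)
F = (-4, -7/2)

1. C_x = -6  [AB ∥ CD ∩ BD ∥ AC]
2. C_y = 12  [AB ∥ CD ∩ BD ∥ AC]
   → C = (-6, 12)
3. E_x = -7  [E is the midpoint of CA]
4. E_y = 7/2  [E is the midpoint of CA]
   → E = (-7, 7/2)
5. F_x = -4  [EC ∥ FD ∩ CD ∥ EF]
6. F_y = -7/2  [EC ∥ FD ∩ CD ∥ EF]
   → F = (-4, -7/2)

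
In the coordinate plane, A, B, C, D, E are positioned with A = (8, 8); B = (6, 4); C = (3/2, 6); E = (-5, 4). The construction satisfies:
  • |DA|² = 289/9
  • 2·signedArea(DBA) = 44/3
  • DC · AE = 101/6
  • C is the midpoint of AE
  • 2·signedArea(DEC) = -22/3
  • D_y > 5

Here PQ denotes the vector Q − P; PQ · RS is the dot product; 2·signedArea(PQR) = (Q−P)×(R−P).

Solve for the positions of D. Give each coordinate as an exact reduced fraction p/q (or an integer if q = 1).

1. D_x = 3  [2·signedArea(DBA) = 44/3 ∩ DC · AE = 101/6]
2. D_y = 16/3  [2·signedArea(DBA) = 44/3 ∩ DC · AE = 101/6]
   → D = (3, 16/3)

D = (3, 16/3)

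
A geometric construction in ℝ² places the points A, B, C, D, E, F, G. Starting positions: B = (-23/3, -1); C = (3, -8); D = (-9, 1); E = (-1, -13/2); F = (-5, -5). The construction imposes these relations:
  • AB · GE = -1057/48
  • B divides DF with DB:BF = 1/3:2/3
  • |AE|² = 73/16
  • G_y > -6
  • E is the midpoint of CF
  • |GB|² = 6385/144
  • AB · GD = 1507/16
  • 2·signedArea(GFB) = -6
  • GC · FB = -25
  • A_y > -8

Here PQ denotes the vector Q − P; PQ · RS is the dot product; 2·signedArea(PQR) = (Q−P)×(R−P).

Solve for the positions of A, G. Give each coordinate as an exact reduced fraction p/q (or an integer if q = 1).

1. G_x = -3  [GC · FB = -25 ∩ 2·signedArea(GFB) = -6]
2. G_y = -23/4  [GC · FB = -25 ∩ 2·signedArea(GFB) = -6]
   → G = (-3, -23/4)
3. A_x = 1  [AB · GD = 1507/16 ∩ AB · GE = -1057/48]
4. A_y = -29/4  [AB · GD = 1507/16 ∩ AB · GE = -1057/48]
   → A = (1, -29/4)

A = (1, -29/4)
G = (-3, -23/4)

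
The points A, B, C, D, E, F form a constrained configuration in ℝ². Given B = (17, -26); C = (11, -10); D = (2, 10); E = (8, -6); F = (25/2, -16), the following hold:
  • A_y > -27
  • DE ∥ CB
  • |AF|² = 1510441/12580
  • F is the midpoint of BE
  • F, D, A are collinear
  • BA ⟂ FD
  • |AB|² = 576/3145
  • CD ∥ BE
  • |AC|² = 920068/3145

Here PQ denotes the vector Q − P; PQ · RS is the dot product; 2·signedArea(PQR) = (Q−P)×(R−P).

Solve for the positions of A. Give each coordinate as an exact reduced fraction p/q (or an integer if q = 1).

A = (52217/3145, -82274/3145)

1. A_x = 52217/3145  [F, D, A are collinear ∩ BA ⟂ FD]
2. A_y = -82274/3145  [F, D, A are collinear ∩ BA ⟂ FD]
   → A = (52217/3145, -82274/3145)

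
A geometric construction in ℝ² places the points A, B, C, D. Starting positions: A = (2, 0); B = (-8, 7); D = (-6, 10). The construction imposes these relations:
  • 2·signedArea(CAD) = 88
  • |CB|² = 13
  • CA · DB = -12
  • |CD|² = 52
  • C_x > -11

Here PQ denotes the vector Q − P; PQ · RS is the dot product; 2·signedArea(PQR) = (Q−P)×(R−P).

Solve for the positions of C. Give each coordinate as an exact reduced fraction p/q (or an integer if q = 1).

C = (-10, 4)

1. C_x = -10  [CA · DB = -12 ∩ 2·signedArea(CAD) = 88]
2. C_y = 4  [CA · DB = -12 ∩ 2·signedArea(CAD) = 88]
   → C = (-10, 4)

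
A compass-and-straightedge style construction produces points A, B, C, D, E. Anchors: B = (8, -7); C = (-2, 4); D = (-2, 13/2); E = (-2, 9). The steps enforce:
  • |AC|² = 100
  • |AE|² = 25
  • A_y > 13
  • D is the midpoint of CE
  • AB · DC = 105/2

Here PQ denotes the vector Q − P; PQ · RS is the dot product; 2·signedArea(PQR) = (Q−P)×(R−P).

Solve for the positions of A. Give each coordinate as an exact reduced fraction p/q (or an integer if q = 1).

A = (-2, 14)

1. A_y = 14  [AB · DC = 105/2]
2. A_x = -2  [|AE|² = 25]
   → A = (-2, 14)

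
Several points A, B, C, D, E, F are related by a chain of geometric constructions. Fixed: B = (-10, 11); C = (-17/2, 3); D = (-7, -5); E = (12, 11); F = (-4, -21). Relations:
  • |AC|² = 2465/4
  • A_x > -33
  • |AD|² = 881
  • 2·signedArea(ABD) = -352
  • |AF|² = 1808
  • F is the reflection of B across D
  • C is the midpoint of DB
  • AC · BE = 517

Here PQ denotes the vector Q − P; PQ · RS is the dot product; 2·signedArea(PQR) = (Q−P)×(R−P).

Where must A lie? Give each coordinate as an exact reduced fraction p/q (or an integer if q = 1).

A = (-32, 11)

1. A_x = -32  [AC · BE = 517 ∩ 2·signedArea(ABD) = -352]
2. A_y = 11  [AC · BE = 517 ∩ 2·signedArea(ABD) = -352]
   → A = (-32, 11)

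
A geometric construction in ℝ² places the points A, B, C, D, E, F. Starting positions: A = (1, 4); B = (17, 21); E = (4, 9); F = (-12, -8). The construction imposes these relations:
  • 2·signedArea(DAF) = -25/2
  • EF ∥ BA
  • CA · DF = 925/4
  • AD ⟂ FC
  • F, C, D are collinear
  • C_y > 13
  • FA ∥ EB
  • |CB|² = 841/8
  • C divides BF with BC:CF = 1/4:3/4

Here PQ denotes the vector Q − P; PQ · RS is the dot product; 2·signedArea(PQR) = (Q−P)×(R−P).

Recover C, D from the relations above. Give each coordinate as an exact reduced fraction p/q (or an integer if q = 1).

C = (39/4, 55/4)
D = (1/2, 9/2)

1. C_x = 39/4  [C divides BF with BC:CF = 1/4:3/4]
2. C_y = 55/4  [C divides BF with BC:CF = 1/4:3/4]
   → C = (39/4, 55/4)
3. D_x = 1/2  [F, C, D are collinear ∩ AD ⟂ FC]
4. D_y = 9/2  [F, C, D are collinear ∩ AD ⟂ FC]
   → D = (1/2, 9/2)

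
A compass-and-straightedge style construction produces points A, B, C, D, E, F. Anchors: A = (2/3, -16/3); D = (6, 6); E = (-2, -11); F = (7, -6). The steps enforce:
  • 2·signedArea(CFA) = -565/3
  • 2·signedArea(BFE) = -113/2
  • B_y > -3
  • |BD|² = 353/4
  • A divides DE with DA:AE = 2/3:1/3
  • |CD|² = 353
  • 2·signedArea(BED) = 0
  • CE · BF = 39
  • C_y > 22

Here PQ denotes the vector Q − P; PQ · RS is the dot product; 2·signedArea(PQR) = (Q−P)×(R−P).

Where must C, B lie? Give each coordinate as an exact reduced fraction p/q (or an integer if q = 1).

1. B_x = 2  [2·signedArea(BED) = 0 ∩ 2·signedArea(BFE) = -113/2]
2. B_y = -5/2  [2·signedArea(BED) = 0 ∩ 2·signedArea(BFE) = -113/2]
   → B = (2, -5/2)
3. C_x = 14  [2·signedArea(CFA) = -565/3 ∩ CE · BF = 39]
4. C_y = 23  [2·signedArea(CFA) = -565/3 ∩ CE · BF = 39]
   → C = (14, 23)

B = (2, -5/2)
C = (14, 23)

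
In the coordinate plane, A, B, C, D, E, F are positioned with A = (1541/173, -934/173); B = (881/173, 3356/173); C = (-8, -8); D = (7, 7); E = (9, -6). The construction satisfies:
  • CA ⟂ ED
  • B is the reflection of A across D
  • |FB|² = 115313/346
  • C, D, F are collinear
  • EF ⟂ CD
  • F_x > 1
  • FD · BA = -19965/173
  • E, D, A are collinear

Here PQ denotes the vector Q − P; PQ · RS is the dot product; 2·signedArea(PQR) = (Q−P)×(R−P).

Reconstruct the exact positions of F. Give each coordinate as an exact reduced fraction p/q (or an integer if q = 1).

1. F_x = 3/2  [C, D, F are collinear ∩ EF ⟂ CD]
2. F_y = 3/2  [C, D, F are collinear ∩ EF ⟂ CD]
   → F = (3/2, 3/2)

F = (3/2, 3/2)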